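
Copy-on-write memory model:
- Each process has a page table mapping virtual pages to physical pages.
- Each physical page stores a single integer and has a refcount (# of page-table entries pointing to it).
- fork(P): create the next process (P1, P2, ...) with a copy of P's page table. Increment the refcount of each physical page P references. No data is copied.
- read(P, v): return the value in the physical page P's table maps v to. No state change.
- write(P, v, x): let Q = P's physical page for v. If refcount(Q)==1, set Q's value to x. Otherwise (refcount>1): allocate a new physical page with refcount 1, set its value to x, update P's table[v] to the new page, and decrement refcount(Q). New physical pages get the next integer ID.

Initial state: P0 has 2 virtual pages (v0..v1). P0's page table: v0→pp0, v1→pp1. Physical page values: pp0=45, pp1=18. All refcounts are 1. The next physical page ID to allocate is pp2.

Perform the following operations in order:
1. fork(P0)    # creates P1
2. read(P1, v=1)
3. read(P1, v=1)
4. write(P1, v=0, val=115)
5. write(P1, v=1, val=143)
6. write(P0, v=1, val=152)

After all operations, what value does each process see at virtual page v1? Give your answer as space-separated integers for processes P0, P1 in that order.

Answer: 152 143

Derivation:
Op 1: fork(P0) -> P1. 2 ppages; refcounts: pp0:2 pp1:2
Op 2: read(P1, v1) -> 18. No state change.
Op 3: read(P1, v1) -> 18. No state change.
Op 4: write(P1, v0, 115). refcount(pp0)=2>1 -> COPY to pp2. 3 ppages; refcounts: pp0:1 pp1:2 pp2:1
Op 5: write(P1, v1, 143). refcount(pp1)=2>1 -> COPY to pp3. 4 ppages; refcounts: pp0:1 pp1:1 pp2:1 pp3:1
Op 6: write(P0, v1, 152). refcount(pp1)=1 -> write in place. 4 ppages; refcounts: pp0:1 pp1:1 pp2:1 pp3:1
P0: v1 -> pp1 = 152
P1: v1 -> pp3 = 143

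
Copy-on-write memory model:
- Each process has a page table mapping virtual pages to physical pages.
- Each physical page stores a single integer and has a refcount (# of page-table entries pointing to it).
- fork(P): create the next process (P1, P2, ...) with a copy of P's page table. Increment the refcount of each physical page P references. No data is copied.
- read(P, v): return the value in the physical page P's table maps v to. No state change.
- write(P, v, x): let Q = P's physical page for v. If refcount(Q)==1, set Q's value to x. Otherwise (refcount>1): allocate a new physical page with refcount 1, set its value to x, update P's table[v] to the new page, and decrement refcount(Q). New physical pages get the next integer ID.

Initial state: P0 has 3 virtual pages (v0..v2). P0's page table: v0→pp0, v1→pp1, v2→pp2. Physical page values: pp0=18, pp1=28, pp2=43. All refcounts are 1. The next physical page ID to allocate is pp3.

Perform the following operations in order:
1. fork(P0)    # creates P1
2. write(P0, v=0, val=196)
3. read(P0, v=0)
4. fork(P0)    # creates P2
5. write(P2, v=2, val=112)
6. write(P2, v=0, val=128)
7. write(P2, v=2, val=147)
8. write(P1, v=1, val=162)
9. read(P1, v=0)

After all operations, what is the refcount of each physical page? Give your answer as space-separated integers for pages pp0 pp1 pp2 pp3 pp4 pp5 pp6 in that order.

Answer: 1 2 2 1 1 1 1

Derivation:
Op 1: fork(P0) -> P1. 3 ppages; refcounts: pp0:2 pp1:2 pp2:2
Op 2: write(P0, v0, 196). refcount(pp0)=2>1 -> COPY to pp3. 4 ppages; refcounts: pp0:1 pp1:2 pp2:2 pp3:1
Op 3: read(P0, v0) -> 196. No state change.
Op 4: fork(P0) -> P2. 4 ppages; refcounts: pp0:1 pp1:3 pp2:3 pp3:2
Op 5: write(P2, v2, 112). refcount(pp2)=3>1 -> COPY to pp4. 5 ppages; refcounts: pp0:1 pp1:3 pp2:2 pp3:2 pp4:1
Op 6: write(P2, v0, 128). refcount(pp3)=2>1 -> COPY to pp5. 6 ppages; refcounts: pp0:1 pp1:3 pp2:2 pp3:1 pp4:1 pp5:1
Op 7: write(P2, v2, 147). refcount(pp4)=1 -> write in place. 6 ppages; refcounts: pp0:1 pp1:3 pp2:2 pp3:1 pp4:1 pp5:1
Op 8: write(P1, v1, 162). refcount(pp1)=3>1 -> COPY to pp6. 7 ppages; refcounts: pp0:1 pp1:2 pp2:2 pp3:1 pp4:1 pp5:1 pp6:1
Op 9: read(P1, v0) -> 18. No state change.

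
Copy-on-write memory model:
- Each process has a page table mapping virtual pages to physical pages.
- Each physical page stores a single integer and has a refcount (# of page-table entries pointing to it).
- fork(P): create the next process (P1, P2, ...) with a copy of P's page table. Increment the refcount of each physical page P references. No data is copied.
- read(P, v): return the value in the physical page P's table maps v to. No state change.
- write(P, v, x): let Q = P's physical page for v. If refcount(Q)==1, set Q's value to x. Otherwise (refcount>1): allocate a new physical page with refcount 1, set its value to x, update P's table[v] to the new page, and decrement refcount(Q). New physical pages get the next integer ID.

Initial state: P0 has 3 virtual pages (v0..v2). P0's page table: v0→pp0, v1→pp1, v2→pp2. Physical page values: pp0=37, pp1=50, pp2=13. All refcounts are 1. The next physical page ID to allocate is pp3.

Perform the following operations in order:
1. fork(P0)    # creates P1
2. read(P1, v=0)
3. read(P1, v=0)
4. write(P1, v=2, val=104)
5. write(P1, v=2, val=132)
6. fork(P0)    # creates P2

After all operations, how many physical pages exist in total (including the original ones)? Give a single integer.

Answer: 4

Derivation:
Op 1: fork(P0) -> P1. 3 ppages; refcounts: pp0:2 pp1:2 pp2:2
Op 2: read(P1, v0) -> 37. No state change.
Op 3: read(P1, v0) -> 37. No state change.
Op 4: write(P1, v2, 104). refcount(pp2)=2>1 -> COPY to pp3. 4 ppages; refcounts: pp0:2 pp1:2 pp2:1 pp3:1
Op 5: write(P1, v2, 132). refcount(pp3)=1 -> write in place. 4 ppages; refcounts: pp0:2 pp1:2 pp2:1 pp3:1
Op 6: fork(P0) -> P2. 4 ppages; refcounts: pp0:3 pp1:3 pp2:2 pp3:1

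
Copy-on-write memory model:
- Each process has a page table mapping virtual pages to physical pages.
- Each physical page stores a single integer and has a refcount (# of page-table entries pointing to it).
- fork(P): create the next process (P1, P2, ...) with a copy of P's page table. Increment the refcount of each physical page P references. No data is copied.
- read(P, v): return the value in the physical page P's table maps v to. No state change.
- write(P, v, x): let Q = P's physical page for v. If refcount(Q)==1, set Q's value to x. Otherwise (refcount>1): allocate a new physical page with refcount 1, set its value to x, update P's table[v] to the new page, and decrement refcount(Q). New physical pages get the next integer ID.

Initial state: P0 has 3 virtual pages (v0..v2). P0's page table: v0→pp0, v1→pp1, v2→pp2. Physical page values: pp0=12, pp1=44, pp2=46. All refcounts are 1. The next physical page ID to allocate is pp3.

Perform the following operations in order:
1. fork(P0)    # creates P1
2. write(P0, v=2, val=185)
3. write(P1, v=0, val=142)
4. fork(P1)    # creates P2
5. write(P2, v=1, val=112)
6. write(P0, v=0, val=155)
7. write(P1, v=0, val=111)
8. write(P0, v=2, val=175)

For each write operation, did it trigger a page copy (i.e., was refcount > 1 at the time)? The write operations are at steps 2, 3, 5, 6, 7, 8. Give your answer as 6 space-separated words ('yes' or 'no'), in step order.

Op 1: fork(P0) -> P1. 3 ppages; refcounts: pp0:2 pp1:2 pp2:2
Op 2: write(P0, v2, 185). refcount(pp2)=2>1 -> COPY to pp3. 4 ppages; refcounts: pp0:2 pp1:2 pp2:1 pp3:1
Op 3: write(P1, v0, 142). refcount(pp0)=2>1 -> COPY to pp4. 5 ppages; refcounts: pp0:1 pp1:2 pp2:1 pp3:1 pp4:1
Op 4: fork(P1) -> P2. 5 ppages; refcounts: pp0:1 pp1:3 pp2:2 pp3:1 pp4:2
Op 5: write(P2, v1, 112). refcount(pp1)=3>1 -> COPY to pp5. 6 ppages; refcounts: pp0:1 pp1:2 pp2:2 pp3:1 pp4:2 pp5:1
Op 6: write(P0, v0, 155). refcount(pp0)=1 -> write in place. 6 ppages; refcounts: pp0:1 pp1:2 pp2:2 pp3:1 pp4:2 pp5:1
Op 7: write(P1, v0, 111). refcount(pp4)=2>1 -> COPY to pp6. 7 ppages; refcounts: pp0:1 pp1:2 pp2:2 pp3:1 pp4:1 pp5:1 pp6:1
Op 8: write(P0, v2, 175). refcount(pp3)=1 -> write in place. 7 ppages; refcounts: pp0:1 pp1:2 pp2:2 pp3:1 pp4:1 pp5:1 pp6:1

yes yes yes no yes no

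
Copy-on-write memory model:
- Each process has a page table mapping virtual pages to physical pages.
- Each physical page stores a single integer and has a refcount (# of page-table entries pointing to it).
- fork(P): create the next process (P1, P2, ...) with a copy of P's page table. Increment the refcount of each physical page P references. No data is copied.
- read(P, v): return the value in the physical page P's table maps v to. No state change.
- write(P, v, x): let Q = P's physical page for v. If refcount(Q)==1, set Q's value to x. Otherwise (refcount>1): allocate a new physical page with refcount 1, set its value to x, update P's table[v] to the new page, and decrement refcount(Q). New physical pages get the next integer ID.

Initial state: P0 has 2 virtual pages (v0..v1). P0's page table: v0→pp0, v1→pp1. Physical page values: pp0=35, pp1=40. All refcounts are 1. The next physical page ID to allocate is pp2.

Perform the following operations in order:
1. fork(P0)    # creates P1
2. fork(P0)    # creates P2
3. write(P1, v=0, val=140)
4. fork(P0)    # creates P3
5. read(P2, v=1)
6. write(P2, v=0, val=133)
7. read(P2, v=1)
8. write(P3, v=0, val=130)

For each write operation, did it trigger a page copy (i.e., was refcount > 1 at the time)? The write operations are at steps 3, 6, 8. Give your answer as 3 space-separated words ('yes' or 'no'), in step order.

Op 1: fork(P0) -> P1. 2 ppages; refcounts: pp0:2 pp1:2
Op 2: fork(P0) -> P2. 2 ppages; refcounts: pp0:3 pp1:3
Op 3: write(P1, v0, 140). refcount(pp0)=3>1 -> COPY to pp2. 3 ppages; refcounts: pp0:2 pp1:3 pp2:1
Op 4: fork(P0) -> P3. 3 ppages; refcounts: pp0:3 pp1:4 pp2:1
Op 5: read(P2, v1) -> 40. No state change.
Op 6: write(P2, v0, 133). refcount(pp0)=3>1 -> COPY to pp3. 4 ppages; refcounts: pp0:2 pp1:4 pp2:1 pp3:1
Op 7: read(P2, v1) -> 40. No state change.
Op 8: write(P3, v0, 130). refcount(pp0)=2>1 -> COPY to pp4. 5 ppages; refcounts: pp0:1 pp1:4 pp2:1 pp3:1 pp4:1

yes yes yes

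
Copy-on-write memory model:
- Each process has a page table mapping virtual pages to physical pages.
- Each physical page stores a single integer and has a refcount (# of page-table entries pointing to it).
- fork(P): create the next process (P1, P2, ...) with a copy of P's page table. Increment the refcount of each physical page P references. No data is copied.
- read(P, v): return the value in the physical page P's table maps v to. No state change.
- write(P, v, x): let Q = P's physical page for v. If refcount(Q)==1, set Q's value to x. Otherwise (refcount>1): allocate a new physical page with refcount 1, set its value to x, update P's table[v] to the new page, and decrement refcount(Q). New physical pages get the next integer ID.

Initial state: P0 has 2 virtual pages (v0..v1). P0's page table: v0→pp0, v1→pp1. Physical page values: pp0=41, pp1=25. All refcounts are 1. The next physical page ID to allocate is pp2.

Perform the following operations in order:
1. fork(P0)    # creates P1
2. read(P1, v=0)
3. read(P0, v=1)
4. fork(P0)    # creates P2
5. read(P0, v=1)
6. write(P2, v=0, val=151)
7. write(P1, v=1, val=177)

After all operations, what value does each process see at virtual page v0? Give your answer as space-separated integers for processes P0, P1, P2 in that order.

Op 1: fork(P0) -> P1. 2 ppages; refcounts: pp0:2 pp1:2
Op 2: read(P1, v0) -> 41. No state change.
Op 3: read(P0, v1) -> 25. No state change.
Op 4: fork(P0) -> P2. 2 ppages; refcounts: pp0:3 pp1:3
Op 5: read(P0, v1) -> 25. No state change.
Op 6: write(P2, v0, 151). refcount(pp0)=3>1 -> COPY to pp2. 3 ppages; refcounts: pp0:2 pp1:3 pp2:1
Op 7: write(P1, v1, 177). refcount(pp1)=3>1 -> COPY to pp3. 4 ppages; refcounts: pp0:2 pp1:2 pp2:1 pp3:1
P0: v0 -> pp0 = 41
P1: v0 -> pp0 = 41
P2: v0 -> pp2 = 151

Answer: 41 41 151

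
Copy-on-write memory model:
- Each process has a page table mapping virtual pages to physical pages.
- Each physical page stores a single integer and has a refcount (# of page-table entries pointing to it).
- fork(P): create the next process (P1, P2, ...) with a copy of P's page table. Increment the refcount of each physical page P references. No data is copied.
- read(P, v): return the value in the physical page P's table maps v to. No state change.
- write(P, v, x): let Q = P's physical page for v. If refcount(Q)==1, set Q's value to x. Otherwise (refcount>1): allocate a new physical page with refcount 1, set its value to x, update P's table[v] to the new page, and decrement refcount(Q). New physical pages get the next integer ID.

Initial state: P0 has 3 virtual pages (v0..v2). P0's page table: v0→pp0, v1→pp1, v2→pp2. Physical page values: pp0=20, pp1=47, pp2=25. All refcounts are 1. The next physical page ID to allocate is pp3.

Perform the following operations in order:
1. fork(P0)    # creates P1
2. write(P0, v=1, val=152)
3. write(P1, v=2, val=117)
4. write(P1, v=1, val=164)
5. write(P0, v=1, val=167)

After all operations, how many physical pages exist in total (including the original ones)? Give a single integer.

Answer: 5

Derivation:
Op 1: fork(P0) -> P1. 3 ppages; refcounts: pp0:2 pp1:2 pp2:2
Op 2: write(P0, v1, 152). refcount(pp1)=2>1 -> COPY to pp3. 4 ppages; refcounts: pp0:2 pp1:1 pp2:2 pp3:1
Op 3: write(P1, v2, 117). refcount(pp2)=2>1 -> COPY to pp4. 5 ppages; refcounts: pp0:2 pp1:1 pp2:1 pp3:1 pp4:1
Op 4: write(P1, v1, 164). refcount(pp1)=1 -> write in place. 5 ppages; refcounts: pp0:2 pp1:1 pp2:1 pp3:1 pp4:1
Op 5: write(P0, v1, 167). refcount(pp3)=1 -> write in place. 5 ppages; refcounts: pp0:2 pp1:1 pp2:1 pp3:1 pp4:1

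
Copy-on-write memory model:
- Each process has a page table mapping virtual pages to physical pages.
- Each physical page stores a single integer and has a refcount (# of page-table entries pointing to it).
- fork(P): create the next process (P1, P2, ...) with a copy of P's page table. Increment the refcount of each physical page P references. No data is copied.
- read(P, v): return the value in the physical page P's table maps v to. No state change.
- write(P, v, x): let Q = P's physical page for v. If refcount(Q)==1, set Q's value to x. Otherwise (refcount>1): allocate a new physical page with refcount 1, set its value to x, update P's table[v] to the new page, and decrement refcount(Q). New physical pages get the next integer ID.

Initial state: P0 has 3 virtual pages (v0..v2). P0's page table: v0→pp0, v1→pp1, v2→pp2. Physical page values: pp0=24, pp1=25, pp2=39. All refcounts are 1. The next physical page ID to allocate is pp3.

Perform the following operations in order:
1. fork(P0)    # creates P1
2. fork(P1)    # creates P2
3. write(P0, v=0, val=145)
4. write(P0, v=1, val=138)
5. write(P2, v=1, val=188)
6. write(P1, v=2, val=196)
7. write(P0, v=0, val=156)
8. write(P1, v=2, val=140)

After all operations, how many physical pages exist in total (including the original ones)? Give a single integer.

Answer: 7

Derivation:
Op 1: fork(P0) -> P1. 3 ppages; refcounts: pp0:2 pp1:2 pp2:2
Op 2: fork(P1) -> P2. 3 ppages; refcounts: pp0:3 pp1:3 pp2:3
Op 3: write(P0, v0, 145). refcount(pp0)=3>1 -> COPY to pp3. 4 ppages; refcounts: pp0:2 pp1:3 pp2:3 pp3:1
Op 4: write(P0, v1, 138). refcount(pp1)=3>1 -> COPY to pp4. 5 ppages; refcounts: pp0:2 pp1:2 pp2:3 pp3:1 pp4:1
Op 5: write(P2, v1, 188). refcount(pp1)=2>1 -> COPY to pp5. 6 ppages; refcounts: pp0:2 pp1:1 pp2:3 pp3:1 pp4:1 pp5:1
Op 6: write(P1, v2, 196). refcount(pp2)=3>1 -> COPY to pp6. 7 ppages; refcounts: pp0:2 pp1:1 pp2:2 pp3:1 pp4:1 pp5:1 pp6:1
Op 7: write(P0, v0, 156). refcount(pp3)=1 -> write in place. 7 ppages; refcounts: pp0:2 pp1:1 pp2:2 pp3:1 pp4:1 pp5:1 pp6:1
Op 8: write(P1, v2, 140). refcount(pp6)=1 -> write in place. 7 ppages; refcounts: pp0:2 pp1:1 pp2:2 pp3:1 pp4:1 pp5:1 pp6:1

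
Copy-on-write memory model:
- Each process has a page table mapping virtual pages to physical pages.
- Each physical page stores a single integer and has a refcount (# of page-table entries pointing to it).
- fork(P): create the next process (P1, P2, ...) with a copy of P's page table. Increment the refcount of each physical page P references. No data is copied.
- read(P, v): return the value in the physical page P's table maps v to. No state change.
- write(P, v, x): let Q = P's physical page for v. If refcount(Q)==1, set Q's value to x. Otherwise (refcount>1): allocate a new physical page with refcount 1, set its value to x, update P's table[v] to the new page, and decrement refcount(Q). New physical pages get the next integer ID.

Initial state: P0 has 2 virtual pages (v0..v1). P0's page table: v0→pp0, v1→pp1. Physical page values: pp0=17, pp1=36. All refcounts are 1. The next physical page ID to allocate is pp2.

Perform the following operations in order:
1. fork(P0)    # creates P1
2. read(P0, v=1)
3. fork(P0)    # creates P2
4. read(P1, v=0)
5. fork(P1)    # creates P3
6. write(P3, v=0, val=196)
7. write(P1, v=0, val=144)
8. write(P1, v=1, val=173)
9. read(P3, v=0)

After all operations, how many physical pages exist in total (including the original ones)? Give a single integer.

Op 1: fork(P0) -> P1. 2 ppages; refcounts: pp0:2 pp1:2
Op 2: read(P0, v1) -> 36. No state change.
Op 3: fork(P0) -> P2. 2 ppages; refcounts: pp0:3 pp1:3
Op 4: read(P1, v0) -> 17. No state change.
Op 5: fork(P1) -> P3. 2 ppages; refcounts: pp0:4 pp1:4
Op 6: write(P3, v0, 196). refcount(pp0)=4>1 -> COPY to pp2. 3 ppages; refcounts: pp0:3 pp1:4 pp2:1
Op 7: write(P1, v0, 144). refcount(pp0)=3>1 -> COPY to pp3. 4 ppages; refcounts: pp0:2 pp1:4 pp2:1 pp3:1
Op 8: write(P1, v1, 173). refcount(pp1)=4>1 -> COPY to pp4. 5 ppages; refcounts: pp0:2 pp1:3 pp2:1 pp3:1 pp4:1
Op 9: read(P3, v0) -> 196. No state change.

Answer: 5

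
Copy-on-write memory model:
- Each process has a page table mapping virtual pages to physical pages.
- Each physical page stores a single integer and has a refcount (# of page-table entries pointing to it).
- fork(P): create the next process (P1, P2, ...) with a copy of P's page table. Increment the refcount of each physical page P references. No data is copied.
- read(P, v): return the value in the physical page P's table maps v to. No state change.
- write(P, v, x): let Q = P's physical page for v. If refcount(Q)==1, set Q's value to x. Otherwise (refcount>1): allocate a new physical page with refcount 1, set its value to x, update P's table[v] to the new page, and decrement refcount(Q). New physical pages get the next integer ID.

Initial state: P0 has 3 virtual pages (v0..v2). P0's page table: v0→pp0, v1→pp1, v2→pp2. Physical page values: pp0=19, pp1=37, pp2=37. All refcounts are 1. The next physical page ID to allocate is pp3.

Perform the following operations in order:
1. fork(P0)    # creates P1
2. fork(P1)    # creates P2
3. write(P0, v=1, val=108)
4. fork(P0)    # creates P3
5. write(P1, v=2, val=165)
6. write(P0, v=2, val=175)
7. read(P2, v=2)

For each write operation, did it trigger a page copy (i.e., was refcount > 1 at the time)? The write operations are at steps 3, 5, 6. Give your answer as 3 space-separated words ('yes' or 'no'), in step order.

Op 1: fork(P0) -> P1. 3 ppages; refcounts: pp0:2 pp1:2 pp2:2
Op 2: fork(P1) -> P2. 3 ppages; refcounts: pp0:3 pp1:3 pp2:3
Op 3: write(P0, v1, 108). refcount(pp1)=3>1 -> COPY to pp3. 4 ppages; refcounts: pp0:3 pp1:2 pp2:3 pp3:1
Op 4: fork(P0) -> P3. 4 ppages; refcounts: pp0:4 pp1:2 pp2:4 pp3:2
Op 5: write(P1, v2, 165). refcount(pp2)=4>1 -> COPY to pp4. 5 ppages; refcounts: pp0:4 pp1:2 pp2:3 pp3:2 pp4:1
Op 6: write(P0, v2, 175). refcount(pp2)=3>1 -> COPY to pp5. 6 ppages; refcounts: pp0:4 pp1:2 pp2:2 pp3:2 pp4:1 pp5:1
Op 7: read(P2, v2) -> 37. No state change.

yes yes yes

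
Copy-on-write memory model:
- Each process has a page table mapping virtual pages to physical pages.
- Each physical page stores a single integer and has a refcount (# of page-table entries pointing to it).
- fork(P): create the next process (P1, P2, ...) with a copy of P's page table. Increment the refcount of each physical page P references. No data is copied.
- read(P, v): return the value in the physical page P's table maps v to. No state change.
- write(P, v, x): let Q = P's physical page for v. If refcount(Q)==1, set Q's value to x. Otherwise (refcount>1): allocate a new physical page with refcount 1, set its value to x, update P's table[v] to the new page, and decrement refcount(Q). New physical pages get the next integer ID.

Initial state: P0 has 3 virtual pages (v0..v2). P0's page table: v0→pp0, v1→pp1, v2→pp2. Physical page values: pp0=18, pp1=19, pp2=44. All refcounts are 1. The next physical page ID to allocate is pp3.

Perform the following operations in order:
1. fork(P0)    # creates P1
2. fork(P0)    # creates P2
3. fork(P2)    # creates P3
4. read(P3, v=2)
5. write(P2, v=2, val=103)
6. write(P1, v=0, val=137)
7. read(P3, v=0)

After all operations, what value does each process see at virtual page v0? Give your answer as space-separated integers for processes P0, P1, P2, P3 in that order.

Op 1: fork(P0) -> P1. 3 ppages; refcounts: pp0:2 pp1:2 pp2:2
Op 2: fork(P0) -> P2. 3 ppages; refcounts: pp0:3 pp1:3 pp2:3
Op 3: fork(P2) -> P3. 3 ppages; refcounts: pp0:4 pp1:4 pp2:4
Op 4: read(P3, v2) -> 44. No state change.
Op 5: write(P2, v2, 103). refcount(pp2)=4>1 -> COPY to pp3. 4 ppages; refcounts: pp0:4 pp1:4 pp2:3 pp3:1
Op 6: write(P1, v0, 137). refcount(pp0)=4>1 -> COPY to pp4. 5 ppages; refcounts: pp0:3 pp1:4 pp2:3 pp3:1 pp4:1
Op 7: read(P3, v0) -> 18. No state change.
P0: v0 -> pp0 = 18
P1: v0 -> pp4 = 137
P2: v0 -> pp0 = 18
P3: v0 -> pp0 = 18

Answer: 18 137 18 18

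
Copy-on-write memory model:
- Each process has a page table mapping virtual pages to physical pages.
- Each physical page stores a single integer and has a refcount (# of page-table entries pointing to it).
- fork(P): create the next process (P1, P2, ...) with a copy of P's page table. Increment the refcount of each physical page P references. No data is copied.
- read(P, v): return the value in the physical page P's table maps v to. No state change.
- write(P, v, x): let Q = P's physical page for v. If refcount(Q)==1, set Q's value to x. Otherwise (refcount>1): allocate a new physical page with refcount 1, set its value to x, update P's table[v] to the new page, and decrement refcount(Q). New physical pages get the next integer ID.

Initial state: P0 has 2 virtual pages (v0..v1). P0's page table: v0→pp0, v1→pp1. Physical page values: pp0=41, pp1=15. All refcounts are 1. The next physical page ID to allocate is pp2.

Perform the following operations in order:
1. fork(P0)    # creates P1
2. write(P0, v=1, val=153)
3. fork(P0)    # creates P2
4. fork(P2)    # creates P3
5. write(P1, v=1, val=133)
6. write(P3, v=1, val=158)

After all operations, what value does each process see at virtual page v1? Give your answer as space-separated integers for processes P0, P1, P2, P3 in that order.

Op 1: fork(P0) -> P1. 2 ppages; refcounts: pp0:2 pp1:2
Op 2: write(P0, v1, 153). refcount(pp1)=2>1 -> COPY to pp2. 3 ppages; refcounts: pp0:2 pp1:1 pp2:1
Op 3: fork(P0) -> P2. 3 ppages; refcounts: pp0:3 pp1:1 pp2:2
Op 4: fork(P2) -> P3. 3 ppages; refcounts: pp0:4 pp1:1 pp2:3
Op 5: write(P1, v1, 133). refcount(pp1)=1 -> write in place. 3 ppages; refcounts: pp0:4 pp1:1 pp2:3
Op 6: write(P3, v1, 158). refcount(pp2)=3>1 -> COPY to pp3. 4 ppages; refcounts: pp0:4 pp1:1 pp2:2 pp3:1
P0: v1 -> pp2 = 153
P1: v1 -> pp1 = 133
P2: v1 -> pp2 = 153
P3: v1 -> pp3 = 158

Answer: 153 133 153 158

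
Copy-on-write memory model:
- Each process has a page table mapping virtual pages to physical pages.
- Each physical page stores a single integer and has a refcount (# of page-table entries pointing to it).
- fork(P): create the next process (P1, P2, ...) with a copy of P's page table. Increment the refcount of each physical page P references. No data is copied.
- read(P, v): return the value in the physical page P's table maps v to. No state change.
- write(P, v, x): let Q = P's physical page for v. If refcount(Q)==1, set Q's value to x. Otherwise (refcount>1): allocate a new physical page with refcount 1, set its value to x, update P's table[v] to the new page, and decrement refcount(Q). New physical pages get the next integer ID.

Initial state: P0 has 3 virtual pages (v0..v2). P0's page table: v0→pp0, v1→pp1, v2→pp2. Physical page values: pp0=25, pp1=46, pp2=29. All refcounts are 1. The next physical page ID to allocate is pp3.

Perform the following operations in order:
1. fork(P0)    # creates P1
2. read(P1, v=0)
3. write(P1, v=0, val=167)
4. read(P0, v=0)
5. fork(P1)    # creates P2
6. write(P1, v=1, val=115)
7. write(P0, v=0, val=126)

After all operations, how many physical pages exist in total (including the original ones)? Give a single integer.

Op 1: fork(P0) -> P1. 3 ppages; refcounts: pp0:2 pp1:2 pp2:2
Op 2: read(P1, v0) -> 25. No state change.
Op 3: write(P1, v0, 167). refcount(pp0)=2>1 -> COPY to pp3. 4 ppages; refcounts: pp0:1 pp1:2 pp2:2 pp3:1
Op 4: read(P0, v0) -> 25. No state change.
Op 5: fork(P1) -> P2. 4 ppages; refcounts: pp0:1 pp1:3 pp2:3 pp3:2
Op 6: write(P1, v1, 115). refcount(pp1)=3>1 -> COPY to pp4. 5 ppages; refcounts: pp0:1 pp1:2 pp2:3 pp3:2 pp4:1
Op 7: write(P0, v0, 126). refcount(pp0)=1 -> write in place. 5 ppages; refcounts: pp0:1 pp1:2 pp2:3 pp3:2 pp4:1

Answer: 5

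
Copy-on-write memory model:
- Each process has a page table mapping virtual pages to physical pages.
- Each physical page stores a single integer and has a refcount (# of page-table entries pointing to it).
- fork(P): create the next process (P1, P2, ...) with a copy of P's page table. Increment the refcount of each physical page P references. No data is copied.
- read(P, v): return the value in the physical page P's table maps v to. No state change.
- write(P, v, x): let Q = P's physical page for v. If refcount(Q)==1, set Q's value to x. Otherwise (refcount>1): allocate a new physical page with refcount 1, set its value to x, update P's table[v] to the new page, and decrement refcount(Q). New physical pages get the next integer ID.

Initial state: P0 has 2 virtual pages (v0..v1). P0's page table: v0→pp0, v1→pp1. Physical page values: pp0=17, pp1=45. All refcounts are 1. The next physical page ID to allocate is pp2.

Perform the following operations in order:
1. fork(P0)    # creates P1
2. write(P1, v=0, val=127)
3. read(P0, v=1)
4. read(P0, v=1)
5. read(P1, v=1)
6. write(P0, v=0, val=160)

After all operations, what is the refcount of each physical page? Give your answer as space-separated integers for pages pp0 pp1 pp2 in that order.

Answer: 1 2 1

Derivation:
Op 1: fork(P0) -> P1. 2 ppages; refcounts: pp0:2 pp1:2
Op 2: write(P1, v0, 127). refcount(pp0)=2>1 -> COPY to pp2. 3 ppages; refcounts: pp0:1 pp1:2 pp2:1
Op 3: read(P0, v1) -> 45. No state change.
Op 4: read(P0, v1) -> 45. No state change.
Op 5: read(P1, v1) -> 45. No state change.
Op 6: write(P0, v0, 160). refcount(pp0)=1 -> write in place. 3 ppages; refcounts: pp0:1 pp1:2 pp2:1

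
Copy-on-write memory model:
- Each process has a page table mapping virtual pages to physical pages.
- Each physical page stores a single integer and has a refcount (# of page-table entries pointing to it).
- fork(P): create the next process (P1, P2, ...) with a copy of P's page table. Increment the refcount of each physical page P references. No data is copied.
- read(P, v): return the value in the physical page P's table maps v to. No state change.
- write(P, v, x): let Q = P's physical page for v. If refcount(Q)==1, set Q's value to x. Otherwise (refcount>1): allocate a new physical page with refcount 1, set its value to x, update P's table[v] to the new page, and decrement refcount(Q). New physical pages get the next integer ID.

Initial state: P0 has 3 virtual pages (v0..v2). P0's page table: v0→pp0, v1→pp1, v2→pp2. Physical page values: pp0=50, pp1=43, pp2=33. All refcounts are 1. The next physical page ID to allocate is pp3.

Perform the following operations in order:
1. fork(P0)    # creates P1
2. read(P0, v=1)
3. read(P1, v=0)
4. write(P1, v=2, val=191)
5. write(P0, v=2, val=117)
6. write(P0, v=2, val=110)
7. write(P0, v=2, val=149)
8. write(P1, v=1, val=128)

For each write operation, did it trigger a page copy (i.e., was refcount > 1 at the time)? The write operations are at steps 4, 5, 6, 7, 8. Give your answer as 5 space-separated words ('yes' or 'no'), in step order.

Op 1: fork(P0) -> P1. 3 ppages; refcounts: pp0:2 pp1:2 pp2:2
Op 2: read(P0, v1) -> 43. No state change.
Op 3: read(P1, v0) -> 50. No state change.
Op 4: write(P1, v2, 191). refcount(pp2)=2>1 -> COPY to pp3. 4 ppages; refcounts: pp0:2 pp1:2 pp2:1 pp3:1
Op 5: write(P0, v2, 117). refcount(pp2)=1 -> write in place. 4 ppages; refcounts: pp0:2 pp1:2 pp2:1 pp3:1
Op 6: write(P0, v2, 110). refcount(pp2)=1 -> write in place. 4 ppages; refcounts: pp0:2 pp1:2 pp2:1 pp3:1
Op 7: write(P0, v2, 149). refcount(pp2)=1 -> write in place. 4 ppages; refcounts: pp0:2 pp1:2 pp2:1 pp3:1
Op 8: write(P1, v1, 128). refcount(pp1)=2>1 -> COPY to pp4. 5 ppages; refcounts: pp0:2 pp1:1 pp2:1 pp3:1 pp4:1

yes no no no yes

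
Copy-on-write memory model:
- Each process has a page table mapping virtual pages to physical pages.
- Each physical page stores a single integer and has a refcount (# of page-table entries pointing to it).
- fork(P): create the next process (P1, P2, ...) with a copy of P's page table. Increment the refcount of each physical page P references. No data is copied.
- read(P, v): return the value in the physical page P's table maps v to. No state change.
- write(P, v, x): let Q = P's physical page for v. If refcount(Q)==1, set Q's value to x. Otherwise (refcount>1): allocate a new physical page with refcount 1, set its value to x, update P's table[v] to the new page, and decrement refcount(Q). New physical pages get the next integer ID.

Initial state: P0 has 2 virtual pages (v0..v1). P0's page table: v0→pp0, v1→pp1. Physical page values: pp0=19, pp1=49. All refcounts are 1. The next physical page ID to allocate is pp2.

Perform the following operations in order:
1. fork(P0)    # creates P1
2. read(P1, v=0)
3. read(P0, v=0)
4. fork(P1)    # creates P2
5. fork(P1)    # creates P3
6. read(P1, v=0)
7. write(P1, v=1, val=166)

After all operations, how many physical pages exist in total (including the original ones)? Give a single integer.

Answer: 3

Derivation:
Op 1: fork(P0) -> P1. 2 ppages; refcounts: pp0:2 pp1:2
Op 2: read(P1, v0) -> 19. No state change.
Op 3: read(P0, v0) -> 19. No state change.
Op 4: fork(P1) -> P2. 2 ppages; refcounts: pp0:3 pp1:3
Op 5: fork(P1) -> P3. 2 ppages; refcounts: pp0:4 pp1:4
Op 6: read(P1, v0) -> 19. No state change.
Op 7: write(P1, v1, 166). refcount(pp1)=4>1 -> COPY to pp2. 3 ppages; refcounts: pp0:4 pp1:3 pp2:1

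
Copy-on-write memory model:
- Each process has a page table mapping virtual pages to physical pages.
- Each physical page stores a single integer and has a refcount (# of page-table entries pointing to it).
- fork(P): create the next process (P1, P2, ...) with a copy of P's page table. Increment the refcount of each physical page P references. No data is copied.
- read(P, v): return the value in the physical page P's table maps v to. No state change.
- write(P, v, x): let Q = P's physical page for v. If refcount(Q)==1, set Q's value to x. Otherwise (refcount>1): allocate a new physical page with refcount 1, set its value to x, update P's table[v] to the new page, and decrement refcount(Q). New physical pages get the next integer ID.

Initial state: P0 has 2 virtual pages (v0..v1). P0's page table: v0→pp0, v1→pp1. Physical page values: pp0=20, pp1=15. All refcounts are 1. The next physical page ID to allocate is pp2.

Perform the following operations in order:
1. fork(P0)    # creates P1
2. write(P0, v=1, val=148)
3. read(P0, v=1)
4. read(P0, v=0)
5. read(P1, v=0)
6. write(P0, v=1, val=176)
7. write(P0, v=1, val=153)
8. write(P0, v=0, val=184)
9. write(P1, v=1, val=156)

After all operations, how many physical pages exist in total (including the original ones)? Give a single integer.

Op 1: fork(P0) -> P1. 2 ppages; refcounts: pp0:2 pp1:2
Op 2: write(P0, v1, 148). refcount(pp1)=2>1 -> COPY to pp2. 3 ppages; refcounts: pp0:2 pp1:1 pp2:1
Op 3: read(P0, v1) -> 148. No state change.
Op 4: read(P0, v0) -> 20. No state change.
Op 5: read(P1, v0) -> 20. No state change.
Op 6: write(P0, v1, 176). refcount(pp2)=1 -> write in place. 3 ppages; refcounts: pp0:2 pp1:1 pp2:1
Op 7: write(P0, v1, 153). refcount(pp2)=1 -> write in place. 3 ppages; refcounts: pp0:2 pp1:1 pp2:1
Op 8: write(P0, v0, 184). refcount(pp0)=2>1 -> COPY to pp3. 4 ppages; refcounts: pp0:1 pp1:1 pp2:1 pp3:1
Op 9: write(P1, v1, 156). refcount(pp1)=1 -> write in place. 4 ppages; refcounts: pp0:1 pp1:1 pp2:1 pp3:1

Answer: 4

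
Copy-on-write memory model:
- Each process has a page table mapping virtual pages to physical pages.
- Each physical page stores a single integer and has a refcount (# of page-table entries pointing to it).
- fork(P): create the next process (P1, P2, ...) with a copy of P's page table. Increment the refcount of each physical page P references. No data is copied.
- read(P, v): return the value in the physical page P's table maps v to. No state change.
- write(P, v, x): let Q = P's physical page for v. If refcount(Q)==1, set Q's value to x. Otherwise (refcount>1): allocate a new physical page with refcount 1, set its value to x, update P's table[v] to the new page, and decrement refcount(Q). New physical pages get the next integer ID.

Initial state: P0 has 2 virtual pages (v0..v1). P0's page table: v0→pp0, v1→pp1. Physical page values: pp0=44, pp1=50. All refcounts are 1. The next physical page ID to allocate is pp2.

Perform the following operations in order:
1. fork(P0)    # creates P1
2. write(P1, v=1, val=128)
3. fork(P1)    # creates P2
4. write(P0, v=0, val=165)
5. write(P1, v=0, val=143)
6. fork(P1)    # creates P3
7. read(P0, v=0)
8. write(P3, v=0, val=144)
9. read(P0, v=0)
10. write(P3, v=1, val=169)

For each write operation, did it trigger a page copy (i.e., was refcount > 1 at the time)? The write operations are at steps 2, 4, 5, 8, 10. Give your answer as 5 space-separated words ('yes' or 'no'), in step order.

Op 1: fork(P0) -> P1. 2 ppages; refcounts: pp0:2 pp1:2
Op 2: write(P1, v1, 128). refcount(pp1)=2>1 -> COPY to pp2. 3 ppages; refcounts: pp0:2 pp1:1 pp2:1
Op 3: fork(P1) -> P2. 3 ppages; refcounts: pp0:3 pp1:1 pp2:2
Op 4: write(P0, v0, 165). refcount(pp0)=3>1 -> COPY to pp3. 4 ppages; refcounts: pp0:2 pp1:1 pp2:2 pp3:1
Op 5: write(P1, v0, 143). refcount(pp0)=2>1 -> COPY to pp4. 5 ppages; refcounts: pp0:1 pp1:1 pp2:2 pp3:1 pp4:1
Op 6: fork(P1) -> P3. 5 ppages; refcounts: pp0:1 pp1:1 pp2:3 pp3:1 pp4:2
Op 7: read(P0, v0) -> 165. No state change.
Op 8: write(P3, v0, 144). refcount(pp4)=2>1 -> COPY to pp5. 6 ppages; refcounts: pp0:1 pp1:1 pp2:3 pp3:1 pp4:1 pp5:1
Op 9: read(P0, v0) -> 165. No state change.
Op 10: write(P3, v1, 169). refcount(pp2)=3>1 -> COPY to pp6. 7 ppages; refcounts: pp0:1 pp1:1 pp2:2 pp3:1 pp4:1 pp5:1 pp6:1

yes yes yes yes yes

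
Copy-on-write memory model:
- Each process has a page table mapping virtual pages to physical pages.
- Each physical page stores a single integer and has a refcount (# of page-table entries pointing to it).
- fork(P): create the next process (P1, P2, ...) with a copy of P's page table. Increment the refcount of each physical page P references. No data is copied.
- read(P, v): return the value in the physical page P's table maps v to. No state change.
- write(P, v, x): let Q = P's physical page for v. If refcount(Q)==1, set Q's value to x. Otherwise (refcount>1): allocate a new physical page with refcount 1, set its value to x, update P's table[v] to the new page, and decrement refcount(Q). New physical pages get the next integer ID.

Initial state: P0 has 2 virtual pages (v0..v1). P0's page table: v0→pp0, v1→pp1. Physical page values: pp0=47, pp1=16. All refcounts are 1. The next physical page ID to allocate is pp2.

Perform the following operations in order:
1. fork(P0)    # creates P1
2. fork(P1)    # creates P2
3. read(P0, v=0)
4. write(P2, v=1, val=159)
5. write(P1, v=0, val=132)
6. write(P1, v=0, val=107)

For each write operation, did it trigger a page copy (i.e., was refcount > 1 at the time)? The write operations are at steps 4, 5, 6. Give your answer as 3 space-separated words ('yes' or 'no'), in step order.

Op 1: fork(P0) -> P1. 2 ppages; refcounts: pp0:2 pp1:2
Op 2: fork(P1) -> P2. 2 ppages; refcounts: pp0:3 pp1:3
Op 3: read(P0, v0) -> 47. No state change.
Op 4: write(P2, v1, 159). refcount(pp1)=3>1 -> COPY to pp2. 3 ppages; refcounts: pp0:3 pp1:2 pp2:1
Op 5: write(P1, v0, 132). refcount(pp0)=3>1 -> COPY to pp3. 4 ppages; refcounts: pp0:2 pp1:2 pp2:1 pp3:1
Op 6: write(P1, v0, 107). refcount(pp3)=1 -> write in place. 4 ppages; refcounts: pp0:2 pp1:2 pp2:1 pp3:1

yes yes no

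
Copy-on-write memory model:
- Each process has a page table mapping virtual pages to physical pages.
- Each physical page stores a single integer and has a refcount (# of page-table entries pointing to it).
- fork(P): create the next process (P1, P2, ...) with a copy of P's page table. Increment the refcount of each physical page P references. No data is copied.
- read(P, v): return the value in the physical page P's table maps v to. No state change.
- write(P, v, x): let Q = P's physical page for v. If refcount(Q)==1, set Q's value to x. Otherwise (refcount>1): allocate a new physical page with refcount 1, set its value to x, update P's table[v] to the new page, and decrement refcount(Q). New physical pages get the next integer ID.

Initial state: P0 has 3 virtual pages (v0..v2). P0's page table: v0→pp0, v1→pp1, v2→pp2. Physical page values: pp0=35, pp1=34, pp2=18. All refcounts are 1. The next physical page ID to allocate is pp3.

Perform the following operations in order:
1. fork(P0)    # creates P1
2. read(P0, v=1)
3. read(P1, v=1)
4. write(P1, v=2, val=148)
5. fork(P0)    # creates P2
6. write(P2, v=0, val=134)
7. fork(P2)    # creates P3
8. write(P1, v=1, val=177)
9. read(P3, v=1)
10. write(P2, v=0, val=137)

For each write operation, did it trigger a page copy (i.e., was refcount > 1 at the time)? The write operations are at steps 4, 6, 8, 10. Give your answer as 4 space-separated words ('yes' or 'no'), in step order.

Op 1: fork(P0) -> P1. 3 ppages; refcounts: pp0:2 pp1:2 pp2:2
Op 2: read(P0, v1) -> 34. No state change.
Op 3: read(P1, v1) -> 34. No state change.
Op 4: write(P1, v2, 148). refcount(pp2)=2>1 -> COPY to pp3. 4 ppages; refcounts: pp0:2 pp1:2 pp2:1 pp3:1
Op 5: fork(P0) -> P2. 4 ppages; refcounts: pp0:3 pp1:3 pp2:2 pp3:1
Op 6: write(P2, v0, 134). refcount(pp0)=3>1 -> COPY to pp4. 5 ppages; refcounts: pp0:2 pp1:3 pp2:2 pp3:1 pp4:1
Op 7: fork(P2) -> P3. 5 ppages; refcounts: pp0:2 pp1:4 pp2:3 pp3:1 pp4:2
Op 8: write(P1, v1, 177). refcount(pp1)=4>1 -> COPY to pp5. 6 ppages; refcounts: pp0:2 pp1:3 pp2:3 pp3:1 pp4:2 pp5:1
Op 9: read(P3, v1) -> 34. No state change.
Op 10: write(P2, v0, 137). refcount(pp4)=2>1 -> COPY to pp6. 7 ppages; refcounts: pp0:2 pp1:3 pp2:3 pp3:1 pp4:1 pp5:1 pp6:1

yes yes yes yes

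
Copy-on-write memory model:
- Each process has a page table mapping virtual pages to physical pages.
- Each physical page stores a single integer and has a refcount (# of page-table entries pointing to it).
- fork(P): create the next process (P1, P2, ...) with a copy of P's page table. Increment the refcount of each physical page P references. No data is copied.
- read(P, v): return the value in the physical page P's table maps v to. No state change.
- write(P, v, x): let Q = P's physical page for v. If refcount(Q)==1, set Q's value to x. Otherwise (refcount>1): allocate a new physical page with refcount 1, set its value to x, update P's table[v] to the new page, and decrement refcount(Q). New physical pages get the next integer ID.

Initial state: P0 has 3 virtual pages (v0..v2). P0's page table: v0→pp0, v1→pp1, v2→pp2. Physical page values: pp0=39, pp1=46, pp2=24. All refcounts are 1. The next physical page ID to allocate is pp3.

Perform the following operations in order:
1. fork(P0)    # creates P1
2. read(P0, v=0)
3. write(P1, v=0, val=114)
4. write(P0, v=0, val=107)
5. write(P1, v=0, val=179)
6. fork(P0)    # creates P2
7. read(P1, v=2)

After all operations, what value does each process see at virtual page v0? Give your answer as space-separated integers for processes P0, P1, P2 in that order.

Answer: 107 179 107

Derivation:
Op 1: fork(P0) -> P1. 3 ppages; refcounts: pp0:2 pp1:2 pp2:2
Op 2: read(P0, v0) -> 39. No state change.
Op 3: write(P1, v0, 114). refcount(pp0)=2>1 -> COPY to pp3. 4 ppages; refcounts: pp0:1 pp1:2 pp2:2 pp3:1
Op 4: write(P0, v0, 107). refcount(pp0)=1 -> write in place. 4 ppages; refcounts: pp0:1 pp1:2 pp2:2 pp3:1
Op 5: write(P1, v0, 179). refcount(pp3)=1 -> write in place. 4 ppages; refcounts: pp0:1 pp1:2 pp2:2 pp3:1
Op 6: fork(P0) -> P2. 4 ppages; refcounts: pp0:2 pp1:3 pp2:3 pp3:1
Op 7: read(P1, v2) -> 24. No state change.
P0: v0 -> pp0 = 107
P1: v0 -> pp3 = 179
P2: v0 -> pp0 = 107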